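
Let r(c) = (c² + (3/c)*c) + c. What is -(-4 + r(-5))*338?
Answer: -6422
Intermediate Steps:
r(c) = 3 + c + c² (r(c) = (c² + 3) + c = (3 + c²) + c = 3 + c + c²)
-(-4 + r(-5))*338 = -(-4 + (3 - 5 + (-5)²))*338 = -(-4 + (3 - 5 + 25))*338 = -(-4 + 23)*338 = -1*19*338 = -19*338 = -6422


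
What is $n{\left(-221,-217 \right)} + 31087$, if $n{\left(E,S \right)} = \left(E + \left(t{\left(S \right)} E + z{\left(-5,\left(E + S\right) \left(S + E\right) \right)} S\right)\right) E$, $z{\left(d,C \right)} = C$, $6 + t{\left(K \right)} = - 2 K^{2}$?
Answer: $4600301892$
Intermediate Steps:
$t{\left(K \right)} = -6 - 2 K^{2}$
$n{\left(E,S \right)} = E \left(E + E \left(-6 - 2 S^{2}\right) + S \left(E + S\right)^{2}\right)$ ($n{\left(E,S \right)} = \left(E + \left(\left(-6 - 2 S^{2}\right) E + \left(E + S\right) \left(S + E\right) S\right)\right) E = \left(E + \left(E \left(-6 - 2 S^{2}\right) + \left(E + S\right) \left(E + S\right) S\right)\right) E = \left(E + \left(E \left(-6 - 2 S^{2}\right) + \left(E + S\right)^{2} S\right)\right) E = \left(E + \left(E \left(-6 - 2 S^{2}\right) + S \left(E + S\right)^{2}\right)\right) E = \left(E + E \left(-6 - 2 S^{2}\right) + S \left(E + S\right)^{2}\right) E = E \left(E + E \left(-6 - 2 S^{2}\right) + S \left(E + S\right)^{2}\right)$)
$n{\left(-221,-217 \right)} + 31087 = - 221 \left(\left(-217\right)^{3} - -1105 - 217 \left(-221\right)^{2}\right) + 31087 = - 221 \left(-10218313 + 1105 - 10598497\right) + 31087 = \left(-221\right) \left(-20815705\right) + 31087 = 4600270805 + 31087 = 4600301892$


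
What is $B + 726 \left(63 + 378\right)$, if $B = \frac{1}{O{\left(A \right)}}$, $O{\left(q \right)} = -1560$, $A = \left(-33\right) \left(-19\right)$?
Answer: $\frac{499458959}{1560} \approx 3.2017 \cdot 10^{5}$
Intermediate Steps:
$A = 627$
$B = - \frac{1}{1560}$ ($B = \frac{1}{-1560} = - \frac{1}{1560} \approx -0.00064103$)
$B + 726 \left(63 + 378\right) = - \frac{1}{1560} + 726 \left(63 + 378\right) = - \frac{1}{1560} + 726 \cdot 441 = - \frac{1}{1560} + 320166 = \frac{499458959}{1560}$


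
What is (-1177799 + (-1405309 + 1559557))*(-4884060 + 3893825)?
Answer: 1013556024485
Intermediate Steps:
(-1177799 + (-1405309 + 1559557))*(-4884060 + 3893825) = (-1177799 + 154248)*(-990235) = -1023551*(-990235) = 1013556024485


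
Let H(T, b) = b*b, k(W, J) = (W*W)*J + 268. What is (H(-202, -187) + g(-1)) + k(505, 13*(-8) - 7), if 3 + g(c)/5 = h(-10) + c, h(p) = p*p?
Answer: -28272058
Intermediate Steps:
h(p) = p**2
k(W, J) = 268 + J*W**2 (k(W, J) = W**2*J + 268 = J*W**2 + 268 = 268 + J*W**2)
H(T, b) = b**2
g(c) = 485 + 5*c (g(c) = -15 + 5*((-10)**2 + c) = -15 + 5*(100 + c) = -15 + (500 + 5*c) = 485 + 5*c)
(H(-202, -187) + g(-1)) + k(505, 13*(-8) - 7) = ((-187)**2 + (485 + 5*(-1))) + (268 + (13*(-8) - 7)*505**2) = (34969 + (485 - 5)) + (268 + (-104 - 7)*255025) = (34969 + 480) + (268 - 111*255025) = 35449 + (268 - 28307775) = 35449 - 28307507 = -28272058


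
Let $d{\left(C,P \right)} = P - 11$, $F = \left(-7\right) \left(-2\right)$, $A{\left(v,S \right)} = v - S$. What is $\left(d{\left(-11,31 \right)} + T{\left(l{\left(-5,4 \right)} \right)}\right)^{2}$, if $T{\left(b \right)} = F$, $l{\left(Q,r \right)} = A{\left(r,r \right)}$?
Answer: $1156$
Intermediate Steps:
$l{\left(Q,r \right)} = 0$ ($l{\left(Q,r \right)} = r - r = 0$)
$F = 14$
$d{\left(C,P \right)} = -11 + P$ ($d{\left(C,P \right)} = P - 11 = -11 + P$)
$T{\left(b \right)} = 14$
$\left(d{\left(-11,31 \right)} + T{\left(l{\left(-5,4 \right)} \right)}\right)^{2} = \left(\left(-11 + 31\right) + 14\right)^{2} = \left(20 + 14\right)^{2} = 34^{2} = 1156$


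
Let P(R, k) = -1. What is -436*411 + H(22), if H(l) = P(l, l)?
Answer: -179197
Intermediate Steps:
H(l) = -1
-436*411 + H(22) = -436*411 - 1 = -179196 - 1 = -179197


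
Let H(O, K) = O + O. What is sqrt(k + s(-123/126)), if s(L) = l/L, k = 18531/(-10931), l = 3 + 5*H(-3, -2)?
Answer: 3*sqrt(579434459677)/448171 ≈ 5.0954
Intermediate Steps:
H(O, K) = 2*O
l = -27 (l = 3 + 5*(2*(-3)) = 3 + 5*(-6) = 3 - 30 = -27)
k = -18531/10931 (k = 18531*(-1/10931) = -18531/10931 ≈ -1.6953)
s(L) = -27/L
sqrt(k + s(-123/126)) = sqrt(-18531/10931 - 27/((-123/126))) = sqrt(-18531/10931 - 27/((-123*1/126))) = sqrt(-18531/10931 - 27/(-41/42)) = sqrt(-18531/10931 - 27*(-42/41)) = sqrt(-18531/10931 + 1134/41) = sqrt(11635983/448171) = 3*sqrt(579434459677)/448171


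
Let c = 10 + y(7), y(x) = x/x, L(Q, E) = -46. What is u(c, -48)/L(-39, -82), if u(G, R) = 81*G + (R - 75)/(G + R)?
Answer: -16545/851 ≈ -19.442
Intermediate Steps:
y(x) = 1
c = 11 (c = 10 + 1 = 11)
u(G, R) = 81*G + (-75 + R)/(G + R)
u(c, -48)/L(-39, -82) = ((-75 - 48 + 81*11² + 81*11*(-48))/(11 - 48))/(-46) = ((-75 - 48 + 81*121 - 42768)/(-37))*(-1/46) = -(-75 - 48 + 9801 - 42768)/37*(-1/46) = -1/37*(-33090)*(-1/46) = (33090/37)*(-1/46) = -16545/851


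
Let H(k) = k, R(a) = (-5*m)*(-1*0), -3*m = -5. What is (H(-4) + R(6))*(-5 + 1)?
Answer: 16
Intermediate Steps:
m = 5/3 (m = -⅓*(-5) = 5/3 ≈ 1.6667)
R(a) = 0 (R(a) = (-5*5/3)*(-1*0) = -25/3*0 = 0)
(H(-4) + R(6))*(-5 + 1) = (-4 + 0)*(-5 + 1) = -4*(-4) = 16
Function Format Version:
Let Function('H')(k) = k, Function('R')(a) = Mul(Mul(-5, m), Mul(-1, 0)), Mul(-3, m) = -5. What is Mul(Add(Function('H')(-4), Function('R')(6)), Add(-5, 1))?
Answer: 16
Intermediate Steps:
m = Rational(5, 3) (m = Mul(Rational(-1, 3), -5) = Rational(5, 3) ≈ 1.6667)
Function('R')(a) = 0 (Function('R')(a) = Mul(Mul(-5, Rational(5, 3)), Mul(-1, 0)) = Mul(Rational(-25, 3), 0) = 0)
Mul(Add(Function('H')(-4), Function('R')(6)), Add(-5, 1)) = Mul(Add(-4, 0), Add(-5, 1)) = Mul(-4, -4) = 16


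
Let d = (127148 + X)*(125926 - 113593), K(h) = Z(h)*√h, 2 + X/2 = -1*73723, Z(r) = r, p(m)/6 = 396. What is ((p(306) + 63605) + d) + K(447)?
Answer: -250318585 + 447*√447 ≈ -2.5031e+8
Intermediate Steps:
p(m) = 2376 (p(m) = 6*396 = 2376)
X = -147450 (X = -4 + 2*(-1*73723) = -4 + 2*(-73723) = -4 - 147446 = -147450)
K(h) = h^(3/2) (K(h) = h*√h = h^(3/2))
d = -250384566 (d = (127148 - 147450)*(125926 - 113593) = -20302*12333 = -250384566)
((p(306) + 63605) + d) + K(447) = ((2376 + 63605) - 250384566) + 447^(3/2) = (65981 - 250384566) + 447*√447 = -250318585 + 447*√447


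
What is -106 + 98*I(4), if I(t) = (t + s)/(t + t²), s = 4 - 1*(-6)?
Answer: -187/5 ≈ -37.400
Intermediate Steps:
s = 10 (s = 4 + 6 = 10)
I(t) = (10 + t)/(t + t²) (I(t) = (t + 10)/(t + t²) = (10 + t)/(t + t²))
-106 + 98*I(4) = -106 + 98*((10 + 4)/(4*(1 + 4))) = -106 + 98*((¼)*14/5) = -106 + 98*((¼)*(⅕)*14) = -106 + 98*(7/10) = -106 + 343/5 = -187/5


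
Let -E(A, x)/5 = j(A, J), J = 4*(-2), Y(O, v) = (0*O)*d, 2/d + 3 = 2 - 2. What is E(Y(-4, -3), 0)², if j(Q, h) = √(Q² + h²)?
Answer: 1600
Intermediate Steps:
d = -⅔ (d = 2/(-3 + (2 - 2)) = 2/(-3 + 0) = 2/(-3) = 2*(-⅓) = -⅔ ≈ -0.66667)
Y(O, v) = 0 (Y(O, v) = (0*O)*(-⅔) = 0*(-⅔) = 0)
J = -8
E(A, x) = -5*√(64 + A²) (E(A, x) = -5*√(A² + (-8)²) = -5*√(A² + 64) = -5*√(64 + A²))
E(Y(-4, -3), 0)² = (-5*√(64 + 0²))² = (-5*√(64 + 0))² = (-5*√64)² = (-5*8)² = (-40)² = 1600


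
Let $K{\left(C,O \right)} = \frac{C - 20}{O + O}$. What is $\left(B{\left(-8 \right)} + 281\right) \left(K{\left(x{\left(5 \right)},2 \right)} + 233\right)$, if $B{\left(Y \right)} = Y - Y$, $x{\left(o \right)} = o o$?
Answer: $\frac{263297}{4} \approx 65824.0$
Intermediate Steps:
$x{\left(o \right)} = o^{2}$
$K{\left(C,O \right)} = \frac{-20 + C}{2 O}$
$B{\left(Y \right)} = 0$
$\left(B{\left(-8 \right)} + 281\right) \left(K{\left(x{\left(5 \right)},2 \right)} + 233\right) = \left(0 + 281\right) \left(\frac{-20 + 5^{2}}{2 \cdot 2} + 233\right) = 281 \left(\frac{1}{2} \cdot \frac{1}{2} \left(-20 + 25\right) + 233\right) = 281 \left(\frac{1}{2} \cdot \frac{1}{2} \cdot 5 + 233\right) = 281 \left(\frac{5}{4} + 233\right) = 281 \cdot \frac{937}{4} = \frac{263297}{4}$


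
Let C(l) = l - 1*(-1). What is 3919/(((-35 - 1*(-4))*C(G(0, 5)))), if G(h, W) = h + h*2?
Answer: -3919/31 ≈ -126.42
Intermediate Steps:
G(h, W) = 3*h (G(h, W) = h + 2*h = 3*h)
C(l) = 1 + l (C(l) = l + 1 = 1 + l)
3919/(((-35 - 1*(-4))*C(G(0, 5)))) = 3919/(((-35 - 1*(-4))*(1 + 3*0))) = 3919/(((-35 + 4)*(1 + 0))) = 3919/((-31*1)) = 3919/(-31) = 3919*(-1/31) = -3919/31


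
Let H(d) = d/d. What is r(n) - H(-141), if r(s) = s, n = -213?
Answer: -214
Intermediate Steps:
H(d) = 1
r(n) - H(-141) = -213 - 1*1 = -213 - 1 = -214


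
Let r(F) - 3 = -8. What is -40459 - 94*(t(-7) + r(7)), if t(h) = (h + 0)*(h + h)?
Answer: -49201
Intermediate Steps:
r(F) = -5 (r(F) = 3 - 8 = -5)
t(h) = 2*h² (t(h) = h*(2*h) = 2*h²)
-40459 - 94*(t(-7) + r(7)) = -40459 - 94*(2*(-7)² - 5) = -40459 - 94*(2*49 - 5) = -40459 - 94*(98 - 5) = -40459 - 94*93 = -40459 - 1*8742 = -40459 - 8742 = -49201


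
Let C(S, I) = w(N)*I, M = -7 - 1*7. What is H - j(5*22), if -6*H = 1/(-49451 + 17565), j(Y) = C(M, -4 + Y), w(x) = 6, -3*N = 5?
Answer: -121676975/191316 ≈ -636.00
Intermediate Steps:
M = -14 (M = -7 - 7 = -14)
N = -5/3 (N = -⅓*5 = -5/3 ≈ -1.6667)
C(S, I) = 6*I
j(Y) = -24 + 6*Y (j(Y) = 6*(-4 + Y) = -24 + 6*Y)
H = 1/191316 (H = -1/(6*(-49451 + 17565)) = -⅙/(-31886) = -⅙*(-1/31886) = 1/191316 ≈ 5.2270e-6)
H - j(5*22) = 1/191316 - (-24 + 6*(5*22)) = 1/191316 - (-24 + 6*110) = 1/191316 - (-24 + 660) = 1/191316 - 1*636 = 1/191316 - 636 = -121676975/191316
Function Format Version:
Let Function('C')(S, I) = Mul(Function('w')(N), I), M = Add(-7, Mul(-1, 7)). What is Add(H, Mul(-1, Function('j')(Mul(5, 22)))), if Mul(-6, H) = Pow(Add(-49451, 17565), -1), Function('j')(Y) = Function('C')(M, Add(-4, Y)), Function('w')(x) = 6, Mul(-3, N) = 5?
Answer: Rational(-121676975, 191316) ≈ -636.00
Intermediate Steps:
M = -14 (M = Add(-7, -7) = -14)
N = Rational(-5, 3) (N = Mul(Rational(-1, 3), 5) = Rational(-5, 3) ≈ -1.6667)
Function('C')(S, I) = Mul(6, I)
Function('j')(Y) = Add(-24, Mul(6, Y)) (Function('j')(Y) = Mul(6, Add(-4, Y)) = Add(-24, Mul(6, Y)))
H = Rational(1, 191316) (H = Mul(Rational(-1, 6), Pow(Add(-49451, 17565), -1)) = Mul(Rational(-1, 6), Pow(-31886, -1)) = Mul(Rational(-1, 6), Rational(-1, 31886)) = Rational(1, 191316) ≈ 5.2270e-6)
Add(H, Mul(-1, Function('j')(Mul(5, 22)))) = Add(Rational(1, 191316), Mul(-1, Add(-24, Mul(6, Mul(5, 22))))) = Add(Rational(1, 191316), Mul(-1, Add(-24, Mul(6, 110)))) = Add(Rational(1, 191316), Mul(-1, Add(-24, 660))) = Add(Rational(1, 191316), Mul(-1, 636)) = Add(Rational(1, 191316), -636) = Rational(-121676975, 191316)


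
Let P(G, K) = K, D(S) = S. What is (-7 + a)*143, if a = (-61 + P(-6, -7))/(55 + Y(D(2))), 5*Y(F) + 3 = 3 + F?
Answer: -325897/277 ≈ -1176.5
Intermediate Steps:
Y(F) = F/5 (Y(F) = -3/5 + (3 + F)/5 = -3/5 + (3/5 + F/5) = F/5)
a = -340/277 (a = (-61 - 7)/(55 + (1/5)*2) = -68/(55 + 2/5) = -68/277/5 = -68*5/277 = -340/277 ≈ -1.2274)
(-7 + a)*143 = (-7 - 340/277)*143 = -2279/277*143 = -325897/277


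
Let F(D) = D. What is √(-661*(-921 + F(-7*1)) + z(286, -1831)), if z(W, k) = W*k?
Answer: √89742 ≈ 299.57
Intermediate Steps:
√(-661*(-921 + F(-7*1)) + z(286, -1831)) = √(-661*(-921 - 7*1) + 286*(-1831)) = √(-661*(-921 - 7) - 523666) = √(-661*(-928) - 523666) = √(613408 - 523666) = √89742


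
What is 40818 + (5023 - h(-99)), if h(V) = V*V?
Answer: 36040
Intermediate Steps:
h(V) = V²
40818 + (5023 - h(-99)) = 40818 + (5023 - 1*(-99)²) = 40818 + (5023 - 1*9801) = 40818 + (5023 - 9801) = 40818 - 4778 = 36040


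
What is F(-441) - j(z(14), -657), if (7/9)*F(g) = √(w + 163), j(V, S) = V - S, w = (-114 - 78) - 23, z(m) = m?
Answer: -671 + 18*I*√13/7 ≈ -671.0 + 9.2714*I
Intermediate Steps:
w = -215 (w = -192 - 23 = -215)
F(g) = 18*I*√13/7 (F(g) = 9*√(-215 + 163)/7 = 9*√(-52)/7 = 9*(2*I*√13)/7 = 18*I*√13/7)
F(-441) - j(z(14), -657) = 18*I*√13/7 - (14 - 1*(-657)) = 18*I*√13/7 - (14 + 657) = 18*I*√13/7 - 1*671 = 18*I*√13/7 - 671 = -671 + 18*I*√13/7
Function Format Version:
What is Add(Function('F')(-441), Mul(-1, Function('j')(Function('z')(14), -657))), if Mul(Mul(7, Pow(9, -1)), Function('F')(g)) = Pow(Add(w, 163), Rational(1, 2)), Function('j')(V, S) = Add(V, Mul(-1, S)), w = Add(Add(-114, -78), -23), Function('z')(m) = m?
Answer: Add(-671, Mul(Rational(18, 7), I, Pow(13, Rational(1, 2)))) ≈ Add(-671.00, Mul(9.2714, I))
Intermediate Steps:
w = -215 (w = Add(-192, -23) = -215)
Function('F')(g) = Mul(Rational(18, 7), I, Pow(13, Rational(1, 2))) (Function('F')(g) = Mul(Rational(9, 7), Pow(Add(-215, 163), Rational(1, 2))) = Mul(Rational(9, 7), Pow(-52, Rational(1, 2))) = Mul(Rational(9, 7), Mul(2, I, Pow(13, Rational(1, 2)))) = Mul(Rational(18, 7), I, Pow(13, Rational(1, 2))))
Add(Function('F')(-441), Mul(-1, Function('j')(Function('z')(14), -657))) = Add(Mul(Rational(18, 7), I, Pow(13, Rational(1, 2))), Mul(-1, Add(14, Mul(-1, -657)))) = Add(Mul(Rational(18, 7), I, Pow(13, Rational(1, 2))), Mul(-1, Add(14, 657))) = Add(Mul(Rational(18, 7), I, Pow(13, Rational(1, 2))), Mul(-1, 671)) = Add(Mul(Rational(18, 7), I, Pow(13, Rational(1, 2))), -671) = Add(-671, Mul(Rational(18, 7), I, Pow(13, Rational(1, 2))))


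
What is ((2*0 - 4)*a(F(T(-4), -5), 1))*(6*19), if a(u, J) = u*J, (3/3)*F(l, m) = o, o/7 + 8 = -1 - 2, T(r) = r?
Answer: 35112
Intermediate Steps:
o = -77 (o = -56 + 7*(-1 - 2) = -56 + 7*(-3) = -56 - 21 = -77)
F(l, m) = -77
a(u, J) = J*u
((2*0 - 4)*a(F(T(-4), -5), 1))*(6*19) = ((2*0 - 4)*(1*(-77)))*(6*19) = ((0 - 4)*(-77))*114 = -4*(-77)*114 = 308*114 = 35112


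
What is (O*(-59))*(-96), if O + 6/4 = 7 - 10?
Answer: -25488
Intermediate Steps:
O = -9/2 (O = -3/2 + (7 - 10) = -3/2 - 3 = -9/2 ≈ -4.5000)
(O*(-59))*(-96) = -9/2*(-59)*(-96) = (531/2)*(-96) = -25488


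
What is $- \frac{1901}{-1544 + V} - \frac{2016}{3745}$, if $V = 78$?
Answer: $\frac{594827}{784310} \approx 0.75841$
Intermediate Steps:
$- \frac{1901}{-1544 + V} - \frac{2016}{3745} = - \frac{1901}{-1544 + 78} - \frac{2016}{3745} = - \frac{1901}{-1466} - \frac{288}{535} = \left(-1901\right) \left(- \frac{1}{1466}\right) - \frac{288}{535} = \frac{1901}{1466} - \frac{288}{535} = \frac{594827}{784310}$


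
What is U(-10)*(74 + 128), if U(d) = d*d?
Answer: 20200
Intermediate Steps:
U(d) = d²
U(-10)*(74 + 128) = (-10)²*(74 + 128) = 100*202 = 20200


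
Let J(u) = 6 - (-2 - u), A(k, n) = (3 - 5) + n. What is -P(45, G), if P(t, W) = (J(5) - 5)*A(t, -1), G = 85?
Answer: 24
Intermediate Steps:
A(k, n) = -2 + n
J(u) = 8 + u (J(u) = 6 + (2 + u) = 8 + u)
P(t, W) = -24 (P(t, W) = ((8 + 5) - 5)*(-2 - 1) = (13 - 5)*(-3) = 8*(-3) = -24)
-P(45, G) = -1*(-24) = 24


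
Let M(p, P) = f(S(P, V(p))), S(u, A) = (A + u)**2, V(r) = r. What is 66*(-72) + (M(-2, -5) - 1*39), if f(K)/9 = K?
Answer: -4350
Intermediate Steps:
f(K) = 9*K
M(p, P) = 9*(P + p)**2 (M(p, P) = 9*(p + P)**2 = 9*(P + p)**2)
66*(-72) + (M(-2, -5) - 1*39) = 66*(-72) + (9*(-5 - 2)**2 - 1*39) = -4752 + (9*(-7)**2 - 39) = -4752 + (9*49 - 39) = -4752 + (441 - 39) = -4752 + 402 = -4350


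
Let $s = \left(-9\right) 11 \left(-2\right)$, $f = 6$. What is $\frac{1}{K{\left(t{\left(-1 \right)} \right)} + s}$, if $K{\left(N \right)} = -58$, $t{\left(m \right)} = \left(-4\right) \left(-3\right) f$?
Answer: $\frac{1}{140} \approx 0.0071429$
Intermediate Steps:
$t{\left(m \right)} = 72$ ($t{\left(m \right)} = \left(-4\right) \left(-3\right) 6 = 12 \cdot 6 = 72$)
$s = 198$ ($s = \left(-99\right) \left(-2\right) = 198$)
$\frac{1}{K{\left(t{\left(-1 \right)} \right)} + s} = \frac{1}{-58 + 198} = \frac{1}{140}$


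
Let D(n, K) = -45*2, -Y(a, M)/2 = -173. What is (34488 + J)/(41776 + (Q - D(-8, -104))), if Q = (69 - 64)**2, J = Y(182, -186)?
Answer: 34834/41891 ≈ 0.83154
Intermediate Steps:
Y(a, M) = 346 (Y(a, M) = -2*(-173) = 346)
J = 346
D(n, K) = -90
Q = 25 (Q = 5**2 = 25)
(34488 + J)/(41776 + (Q - D(-8, -104))) = (34488 + 346)/(41776 + (25 - 1*(-90))) = 34834/(41776 + (25 + 90)) = 34834/(41776 + 115) = 34834/41891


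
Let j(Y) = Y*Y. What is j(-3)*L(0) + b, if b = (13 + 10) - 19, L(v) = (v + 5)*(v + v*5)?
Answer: 4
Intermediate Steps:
L(v) = 6*v*(5 + v) (L(v) = (5 + v)*(v + 5*v) = (5 + v)*(6*v) = 6*v*(5 + v))
b = 4 (b = 23 - 19 = 4)
j(Y) = Y**2
j(-3)*L(0) + b = (-3)**2*(6*0*(5 + 0)) + 4 = 9*(6*0*5) + 4 = 9*0 + 4 = 0 + 4 = 4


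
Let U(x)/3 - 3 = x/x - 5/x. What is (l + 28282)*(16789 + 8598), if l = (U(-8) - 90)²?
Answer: 55367244523/64 ≈ 8.6511e+8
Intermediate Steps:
U(x) = 12 - 15/x (U(x) = 9 + 3*(x/x - 5/x) = 9 + 3*(1 - 5/x) = 9 + (3 - 15/x) = 12 - 15/x)
l = 370881/64 (l = ((12 - 15/(-8)) - 90)² = ((12 - 15*(-⅛)) - 90)² = ((12 + 15/8) - 90)² = (111/8 - 90)² = (-609/8)² = 370881/64 ≈ 5795.0)
(l + 28282)*(16789 + 8598) = (370881/64 + 28282)*(16789 + 8598) = (2180929/64)*25387 = 55367244523/64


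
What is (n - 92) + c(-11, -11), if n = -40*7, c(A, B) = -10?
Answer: -382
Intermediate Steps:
n = -280
(n - 92) + c(-11, -11) = (-280 - 92) - 10 = -372 - 10 = -382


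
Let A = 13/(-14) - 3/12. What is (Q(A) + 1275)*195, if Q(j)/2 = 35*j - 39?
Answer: 434655/2 ≈ 2.1733e+5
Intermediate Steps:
A = -33/28 (A = 13*(-1/14) - 3*1/12 = -13/14 - 1/4 = -33/28 ≈ -1.1786)
Q(j) = -78 + 70*j (Q(j) = 2*(35*j - 39) = 2*(-39 + 35*j) = -78 + 70*j)
(Q(A) + 1275)*195 = ((-78 + 70*(-33/28)) + 1275)*195 = ((-78 - 165/2) + 1275)*195 = (-321/2 + 1275)*195 = (2229/2)*195 = 434655/2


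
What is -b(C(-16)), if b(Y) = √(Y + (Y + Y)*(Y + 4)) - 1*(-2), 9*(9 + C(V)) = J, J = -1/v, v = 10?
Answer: -2 - √164633/45 ≈ -11.017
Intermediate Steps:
J = -⅒ (J = -1/10 = -1*⅒ = -⅒ ≈ -0.10000)
C(V) = -811/90 (C(V) = -9 + (⅑)*(-⅒) = -9 - 1/90 = -811/90)
b(Y) = 2 + √(Y + 2*Y*(4 + Y)) (b(Y) = √(Y + (2*Y)*(4 + Y)) + 2 = √(Y + 2*Y*(4 + Y)) + 2 = 2 + √(Y + 2*Y*(4 + Y)))
-b(C(-16)) = -(2 + √(-811*(9 + 2*(-811/90))/90)) = -(2 + √(-811*(9 - 811/45)/90)) = -(2 + √(-811/90*(-406/45))) = -(2 + √(164633/2025)) = -(2 + √164633/45) = -2 - √164633/45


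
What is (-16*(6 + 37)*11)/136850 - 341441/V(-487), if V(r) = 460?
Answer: -203172531/273700 ≈ -742.32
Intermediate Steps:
(-16*(6 + 37)*11)/136850 - 341441/V(-487) = (-16*(6 + 37)*11)/136850 - 341441/460 = (-16*43*11)*(1/136850) - 341441*1/460 = -688*11*(1/136850) - 341441/460 = -7568*1/136850 - 341441/460 = -3784/68425 - 341441/460 = -203172531/273700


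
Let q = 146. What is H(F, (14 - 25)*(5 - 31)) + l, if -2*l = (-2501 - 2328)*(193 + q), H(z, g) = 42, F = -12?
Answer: 1637115/2 ≈ 8.1856e+5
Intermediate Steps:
l = 1637031/2 (l = -(-2501 - 2328)*(193 + 146)/2 = -(-4829)*339/2 = -1/2*(-1637031) = 1637031/2 ≈ 8.1852e+5)
H(F, (14 - 25)*(5 - 31)) + l = 42 + 1637031/2 = 1637115/2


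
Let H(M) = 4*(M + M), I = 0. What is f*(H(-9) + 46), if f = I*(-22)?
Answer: 0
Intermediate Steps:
H(M) = 8*M (H(M) = 4*(2*M) = 8*M)
f = 0 (f = 0*(-22) = 0)
f*(H(-9) + 46) = 0*(8*(-9) + 46) = 0*(-72 + 46) = 0*(-26) = 0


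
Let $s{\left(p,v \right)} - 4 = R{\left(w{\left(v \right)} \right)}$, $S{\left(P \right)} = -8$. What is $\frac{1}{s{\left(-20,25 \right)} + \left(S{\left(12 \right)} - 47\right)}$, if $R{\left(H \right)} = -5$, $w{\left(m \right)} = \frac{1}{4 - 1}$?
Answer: $- \frac{1}{56} \approx -0.017857$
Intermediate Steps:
$w{\left(m \right)} = \frac{1}{3}$
$s{\left(p,v \right)} = -1$ ($s{\left(p,v \right)} = 4 - 5 = -1$)
$\frac{1}{s{\left(-20,25 \right)} + \left(S{\left(12 \right)} - 47\right)} = \frac{1}{-1 - 55} = \frac{1}{-56} = - \frac{1}{56}$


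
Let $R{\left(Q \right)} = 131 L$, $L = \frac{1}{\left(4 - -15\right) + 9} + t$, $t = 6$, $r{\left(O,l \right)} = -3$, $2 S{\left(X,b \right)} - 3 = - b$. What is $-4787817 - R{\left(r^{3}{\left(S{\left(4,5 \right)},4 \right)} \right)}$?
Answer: $- \frac{134081015}{28} \approx -4.7886 \cdot 10^{6}$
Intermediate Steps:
$S{\left(X,b \right)} = \frac{3}{2} - \frac{b}{2}$ ($S{\left(X,b \right)} = \frac{3}{2} + \frac{\left(-1\right) b}{2} = \frac{3}{2} - \frac{b}{2}$)
$L = \frac{169}{28}$ ($L = \frac{1}{\left(4 - -15\right) + 9} + 6 = \frac{1}{\left(4 + 15\right) + 9} + 6 = \frac{1}{19 + 9} + 6 = \frac{1}{28} + 6 = \frac{169}{28} \approx 6.0357$)
$R{\left(Q \right)} = \frac{22139}{28}$ ($R{\left(Q \right)} = 131 \cdot \frac{169}{28} = \frac{22139}{28}$)
$-4787817 - R{\left(r^{3}{\left(S{\left(4,5 \right)},4 \right)} \right)} = -4787817 - \frac{22139}{28} = - \frac{134081015}{28}$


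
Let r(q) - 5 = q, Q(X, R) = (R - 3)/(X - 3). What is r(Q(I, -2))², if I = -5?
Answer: 2025/64 ≈ 31.641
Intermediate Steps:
Q(X, R) = (-3 + R)/(-3 + X)
r(q) = 5 + q
r(Q(I, -2))² = (5 + (-3 - 2)/(-3 - 5))² = (5 - 5/(-8))² = (5 - ⅛*(-5))² = (5 + 5/8)² = (45/8)² = 2025/64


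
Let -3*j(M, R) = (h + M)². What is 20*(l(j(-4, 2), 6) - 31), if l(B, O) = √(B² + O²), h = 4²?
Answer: -620 + 120*√65 ≈ 347.47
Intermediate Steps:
h = 16
j(M, R) = -(16 + M)²/3
20*(l(j(-4, 2), 6) - 31) = 20*(√((-(16 - 4)²/3)² + 6²) - 31) = 20*(√((-⅓*12²)² + 36) - 31) = 20*(√((-⅓*144)² + 36) - 31) = 20*(√((-48)² + 36) - 31) = 20*(√(2304 + 36) - 31) = 20*(√2340 - 31) = 20*(6*√65 - 31) = 20*(-31 + 6*√65) = -620 + 120*√65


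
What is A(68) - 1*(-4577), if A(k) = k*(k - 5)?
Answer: 8861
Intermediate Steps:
A(k) = k*(-5 + k)
A(68) - 1*(-4577) = 68*(-5 + 68) - 1*(-4577) = 68*63 + 4577 = 4284 + 4577 = 8861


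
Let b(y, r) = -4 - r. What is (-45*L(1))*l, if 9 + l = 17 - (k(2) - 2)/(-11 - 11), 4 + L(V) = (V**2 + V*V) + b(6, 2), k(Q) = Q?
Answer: 2880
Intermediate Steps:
L(V) = -10 + 2*V**2 (L(V) = -4 + ((V**2 + V*V) + (-4 - 1*2)) = -4 + ((V**2 + V**2) + (-4 - 2)) = -4 + (2*V**2 - 6) = -4 + (-6 + 2*V**2) = -10 + 2*V**2)
l = 8 (l = -9 + (17 - (2 - 2)/(-11 - 11)) = -9 + (17 - 0/(-22)) = -9 + (17 - 0*(-1)/22) = -9 + (17 - 1*0) = -9 + (17 + 0) = -9 + 17 = 8)
(-45*L(1))*l = -45*(-10 + 2*1**2)*8 = -45*(-10 + 2*1)*8 = -45*(-10 + 2)*8 = -45*(-8)*8 = 360*8 = 2880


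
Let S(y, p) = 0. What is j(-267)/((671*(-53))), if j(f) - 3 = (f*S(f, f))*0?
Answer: -3/35563 ≈ -8.4357e-5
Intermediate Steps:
j(f) = 3 (j(f) = 3 + (f*0)*0 = 3 + 0*0 = 3 + 0 = 3)
j(-267)/((671*(-53))) = 3/((671*(-53))) = 3/(-35563) = 3*(-1/35563) = -3/35563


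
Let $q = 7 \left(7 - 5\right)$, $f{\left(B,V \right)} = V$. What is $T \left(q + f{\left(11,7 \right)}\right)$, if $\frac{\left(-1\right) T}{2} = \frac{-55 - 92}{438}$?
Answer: $\frac{1029}{73} \approx 14.096$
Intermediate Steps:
$T = \frac{49}{73}$ ($T = - 2 \frac{-55 - 92}{438} = - 2 \left(-55 - 92\right) \frac{1}{438} = - 2 \left(\left(-147\right) \frac{1}{438}\right) = \left(-2\right) \left(- \frac{49}{146}\right) = \frac{49}{73} \approx 0.67123$)
$q = 14$ ($q = 7 \cdot 2 = 14$)
$T \left(q + f{\left(11,7 \right)}\right) = \frac{49 \left(14 + 7\right)}{73} = \frac{49}{73} \cdot 21 = \frac{1029}{73}$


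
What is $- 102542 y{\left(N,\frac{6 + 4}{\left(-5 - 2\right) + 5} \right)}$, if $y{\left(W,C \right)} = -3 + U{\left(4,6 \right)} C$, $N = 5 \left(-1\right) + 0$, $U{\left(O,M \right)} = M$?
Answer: $3383886$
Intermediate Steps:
$N = -5$ ($N = -5 + 0 = -5$)
$y{\left(W,C \right)} = -3 + 6 C$
$- 102542 y{\left(N,\frac{6 + 4}{\left(-5 - 2\right) + 5} \right)} = - 102542 \left(-3 + 6 \frac{6 + 4}{\left(-5 - 2\right) + 5}\right) = - 102542 \left(-3 + 6 \frac{10}{-7 + 5}\right) = - 102542 \left(-3 + 6 \frac{10}{-2}\right) = - 102542 \left(-3 + 6 \cdot 10 \left(- \frac{1}{2}\right)\right) = - 102542 \left(-3 + 6 \left(-5\right)\right) = - 102542 \left(-3 - 30\right) = \left(-102542\right) \left(-33\right) = 3383886$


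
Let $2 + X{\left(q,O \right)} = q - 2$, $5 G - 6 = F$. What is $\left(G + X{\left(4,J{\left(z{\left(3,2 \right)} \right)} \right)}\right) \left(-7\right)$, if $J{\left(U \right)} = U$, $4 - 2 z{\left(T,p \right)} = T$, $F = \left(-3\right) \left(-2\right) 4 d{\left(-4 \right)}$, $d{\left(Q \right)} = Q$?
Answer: $126$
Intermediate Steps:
$F = -96$ ($F = \left(-3\right) \left(-2\right) 4 \left(-4\right) = 6 \cdot 4 \left(-4\right) = 24 \left(-4\right) = -96$)
$G = -18$ ($G = \frac{6}{5} + \frac{1}{5} \left(-96\right) = \frac{6}{5} - \frac{96}{5} = -18$)
$z{\left(T,p \right)} = 2 - \frac{T}{2}$
$X{\left(q,O \right)} = -4 + q$ ($X{\left(q,O \right)} = -2 + \left(q - 2\right) = -2 + \left(-2 + q\right) = -4 + q$)
$\left(G + X{\left(4,J{\left(z{\left(3,2 \right)} \right)} \right)}\right) \left(-7\right) = \left(-18 + \left(-4 + 4\right)\right) \left(-7\right) = \left(-18 + 0\right) \left(-7\right) = \left(-18\right) \left(-7\right) = 126$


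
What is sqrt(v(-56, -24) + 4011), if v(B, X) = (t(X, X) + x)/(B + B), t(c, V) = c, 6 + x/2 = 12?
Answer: 3*sqrt(87353)/14 ≈ 63.333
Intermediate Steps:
x = 12 (x = -12 + 2*12 = -12 + 24 = 12)
v(B, X) = (12 + X)/(2*B) (v(B, X) = (X + 12)/(B + B) = (12 + X)/((2*B)) = (12 + X)*(1/(2*B)) = (12 + X)/(2*B))
sqrt(v(-56, -24) + 4011) = sqrt((1/2)*(12 - 24)/(-56) + 4011) = sqrt((1/2)*(-1/56)*(-12) + 4011) = sqrt(3/28 + 4011) = sqrt(112311/28) = 3*sqrt(87353)/14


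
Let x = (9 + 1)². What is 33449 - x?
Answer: 33349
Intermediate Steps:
x = 100 (x = 10² = 100)
33449 - x = 33449 - 1*100 = 33449 - 100 = 33349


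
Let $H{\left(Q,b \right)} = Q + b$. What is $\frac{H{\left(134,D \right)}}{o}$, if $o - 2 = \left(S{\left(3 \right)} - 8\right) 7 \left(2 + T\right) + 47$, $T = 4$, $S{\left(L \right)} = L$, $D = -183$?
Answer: $\frac{7}{23} \approx 0.30435$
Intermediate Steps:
$o = -161$ ($o = 2 + \left(\left(3 - 8\right) 7 \left(2 + 4\right) + 47\right) = 2 + \left(- 5 \cdot 7 \cdot 6 + 47\right) = 2 + \left(\left(-5\right) 42 + 47\right) = 2 + \left(-210 + 47\right) = 2 - 163 = -161$)
$\frac{H{\left(134,D \right)}}{o} = \frac{134 - 183}{-161} = \left(-49\right) \left(- \frac{1}{161}\right) = \frac{7}{23}$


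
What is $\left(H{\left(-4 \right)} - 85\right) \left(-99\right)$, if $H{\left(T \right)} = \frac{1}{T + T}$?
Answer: $\frac{67419}{8} \approx 8427.4$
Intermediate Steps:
$H{\left(T \right)} = \frac{1}{2 T}$
$\left(H{\left(-4 \right)} - 85\right) \left(-99\right) = \left(\frac{1}{2 \left(-4\right)} - 85\right) \left(-99\right) = \left(\frac{1}{2} \left(- \frac{1}{4}\right) - 85\right) \left(-99\right) = \left(- \frac{1}{8} - 85\right) \left(-99\right) = \left(- \frac{681}{8}\right) \left(-99\right) = \frac{67419}{8}$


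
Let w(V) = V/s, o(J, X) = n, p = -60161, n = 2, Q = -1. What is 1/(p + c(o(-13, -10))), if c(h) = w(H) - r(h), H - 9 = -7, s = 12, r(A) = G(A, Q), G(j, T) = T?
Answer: -6/360959 ≈ -1.6622e-5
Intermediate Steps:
r(A) = -1
H = 2 (H = 9 - 7 = 2)
o(J, X) = 2
w(V) = V/12
c(h) = 7/6 (c(h) = (1/12)*2 - 1*(-1) = 1/6 + 1 = 7/6)
1/(p + c(o(-13, -10))) = 1/(-60161 + 7/6) = 1/(-360959/6) = -6/360959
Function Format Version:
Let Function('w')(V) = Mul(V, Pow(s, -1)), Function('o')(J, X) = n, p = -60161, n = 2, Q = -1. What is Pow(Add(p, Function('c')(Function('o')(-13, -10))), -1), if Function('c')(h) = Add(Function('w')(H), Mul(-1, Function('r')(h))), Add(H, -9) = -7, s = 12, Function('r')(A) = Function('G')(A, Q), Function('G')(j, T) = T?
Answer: Rational(-6, 360959) ≈ -1.6622e-5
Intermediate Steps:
Function('r')(A) = -1
H = 2 (H = Add(9, -7) = 2)
Function('o')(J, X) = 2
Function('w')(V) = Mul(Rational(1, 12), V) (Function('w')(V) = Mul(V, Pow(12, -1)) = Mul(V, Rational(1, 12)) = Mul(Rational(1, 12), V))
Function('c')(h) = Rational(7, 6) (Function('c')(h) = Add(Mul(Rational(1, 12), 2), Mul(-1, -1)) = Add(Rational(1, 6), 1) = Rational(7, 6))
Pow(Add(p, Function('c')(Function('o')(-13, -10))), -1) = Pow(Add(-60161, Rational(7, 6)), -1) = Pow(Rational(-360959, 6), -1) = Rational(-6, 360959)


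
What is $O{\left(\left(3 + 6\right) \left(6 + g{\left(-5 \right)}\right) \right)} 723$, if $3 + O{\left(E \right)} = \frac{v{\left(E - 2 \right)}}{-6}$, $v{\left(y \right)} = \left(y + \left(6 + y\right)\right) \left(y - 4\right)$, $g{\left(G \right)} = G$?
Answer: $-9399$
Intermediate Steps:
$v{\left(y \right)} = \left(-4 + y\right) \left(6 + 2 y\right)$ ($v{\left(y \right)} = \left(6 + 2 y\right) \left(-4 + y\right) = \left(-4 + y\right) \left(6 + 2 y\right)$)
$O{\left(E \right)} = \frac{1}{3} - \frac{\left(-2 + E\right)^{2}}{3} + \frac{E}{3}$ ($O{\left(E \right)} = -3 + \frac{-24 - 2 \left(E - 2\right) + 2 \left(E - 2\right)^{2}}{-6} = -3 + \left(-24 - 2 \left(-2 + E\right) + 2 \left(-2 + E\right)^{2}\right) \left(- \frac{1}{6}\right) = -3 + \left(-24 - \left(-4 + 2 E\right) + 2 \left(-2 + E\right)^{2}\right) \left(- \frac{1}{6}\right) = -3 + \left(-20 - 2 E + 2 \left(-2 + E\right)^{2}\right) \left(- \frac{1}{6}\right) = -3 + \left(\frac{10}{3} - \frac{\left(-2 + E\right)^{2}}{3} + \frac{E}{3}\right) = \frac{1}{3} - \frac{\left(-2 + E\right)^{2}}{3} + \frac{E}{3}$)
$O{\left(\left(3 + 6\right) \left(6 + g{\left(-5 \right)}\right) \right)} 723 = \left(\frac{1}{3} - \frac{\left(-2 + \left(3 + 6\right) \left(6 - 5\right)\right)^{2}}{3} + \frac{\left(3 + 6\right) \left(6 - 5\right)}{3}\right) 723 = \left(\frac{1}{3} - \frac{\left(-2 + 9 \cdot 1\right)^{2}}{3} + \frac{9 \cdot 1}{3}\right) 723 = \left(\frac{1}{3} - \frac{\left(-2 + 9\right)^{2}}{3} + \frac{1}{3} \cdot 9\right) 723 = \left(\frac{1}{3} - \frac{7^{2}}{3} + 3\right) 723 = \left(\frac{1}{3} - \frac{49}{3} + 3\right) 723 = \left(-13\right) 723 = -9399$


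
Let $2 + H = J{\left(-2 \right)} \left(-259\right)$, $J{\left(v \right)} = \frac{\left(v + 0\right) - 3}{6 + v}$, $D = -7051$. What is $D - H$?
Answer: $- \frac{29491}{4} \approx -7372.8$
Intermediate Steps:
$J{\left(v \right)} = \frac{-3 + v}{6 + v}$ ($J{\left(v \right)} = \frac{v - 3}{6 + v} = \frac{-3 + v}{6 + v}$)
$H = \frac{1287}{4}$ ($H = -2 + \frac{-3 - 2}{6 - 2} \left(-259\right) = -2 + \frac{1}{4} \left(-5\right) \left(-259\right) = -2 - - \frac{1295}{4} = -2 + \frac{1295}{4} = \frac{1287}{4} \approx 321.75$)
$D - H = -7051 - \frac{1287}{4} = - \frac{29491}{4}$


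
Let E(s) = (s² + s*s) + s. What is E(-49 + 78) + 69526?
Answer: 71237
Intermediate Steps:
E(s) = s + 2*s² (E(s) = (s² + s²) + s = 2*s² + s = s + 2*s²)
E(-49 + 78) + 69526 = (-49 + 78)*(1 + 2*(-49 + 78)) + 69526 = 29*(1 + 2*29) + 69526 = 29*(1 + 58) + 69526 = 29*59 + 69526 = 1711 + 69526 = 71237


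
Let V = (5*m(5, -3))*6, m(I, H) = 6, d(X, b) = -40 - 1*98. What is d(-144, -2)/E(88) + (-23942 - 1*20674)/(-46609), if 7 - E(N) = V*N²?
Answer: 62197254450/64968891017 ≈ 0.95734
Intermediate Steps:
d(X, b) = -138 (d(X, b) = -40 - 98 = -138)
V = 180 (V = (5*6)*6 = 30*6 = 180)
E(N) = 7 - 180*N²
d(-144, -2)/E(88) + (-23942 - 1*20674)/(-46609) = -138/(7 - 180*88²) + (-23942 - 1*20674)/(-46609) = -138/(7 - 180*7744) + (-23942 - 20674)*(-1/46609) = -138/(7 - 1393920) - 44616*(-1/46609) = -138/(-1393913) + 44616/46609 = -138*(-1/1393913) + 44616/46609 = 138/1393913 + 44616/46609 = 62197254450/64968891017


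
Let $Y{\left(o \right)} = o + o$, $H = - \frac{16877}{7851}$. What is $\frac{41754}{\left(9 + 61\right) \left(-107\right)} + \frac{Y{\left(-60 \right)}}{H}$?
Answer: $\frac{453699753}{9029195} \approx 50.248$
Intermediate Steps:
$H = - \frac{16877}{7851}$ ($H = \left(-16877\right) \frac{1}{7851} = - \frac{16877}{7851} \approx -2.1497$)
$Y{\left(o \right)} = 2 o$
$\frac{41754}{\left(9 + 61\right) \left(-107\right)} + \frac{Y{\left(-60 \right)}}{H} = \frac{41754}{\left(9 + 61\right) \left(-107\right)} + \frac{2 \left(-60\right)}{- \frac{16877}{7851}} = \frac{41754}{70 \left(-107\right)} - - \frac{942120}{16877} = \frac{41754}{-7490} + \frac{942120}{16877} = 41754 \left(- \frac{1}{7490}\right) + \frac{942120}{16877} = - \frac{20877}{3745} + \frac{942120}{16877} = \frac{453699753}{9029195}$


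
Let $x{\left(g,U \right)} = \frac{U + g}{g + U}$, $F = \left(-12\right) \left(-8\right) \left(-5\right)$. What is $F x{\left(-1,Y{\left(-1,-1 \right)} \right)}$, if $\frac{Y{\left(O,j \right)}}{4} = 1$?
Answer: $-480$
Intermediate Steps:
$Y{\left(O,j \right)} = 4$ ($Y{\left(O,j \right)} = 4 \cdot 1 = 4$)
$F = -480$ ($F = 96 \left(-5\right) = -480$)
$x{\left(g,U \right)} = 1$ ($x{\left(g,U \right)} = \frac{U + g}{U + g} = 1$)
$F x{\left(-1,Y{\left(-1,-1 \right)} \right)} = \left(-480\right) 1 = -480$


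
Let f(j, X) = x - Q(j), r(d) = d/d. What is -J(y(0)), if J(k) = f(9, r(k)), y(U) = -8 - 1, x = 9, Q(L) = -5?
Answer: -14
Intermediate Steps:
r(d) = 1
y(U) = -9
f(j, X) = 14 (f(j, X) = 9 - 1*(-5) = 9 + 5 = 14)
J(k) = 14
-J(y(0)) = -1*14 = -14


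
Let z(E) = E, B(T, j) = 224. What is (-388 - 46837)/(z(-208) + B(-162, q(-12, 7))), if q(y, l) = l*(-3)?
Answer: -47225/16 ≈ -2951.6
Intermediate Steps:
q(y, l) = -3*l
(-388 - 46837)/(z(-208) + B(-162, q(-12, 7))) = (-388 - 46837)/(-208 + 224) = -47225/16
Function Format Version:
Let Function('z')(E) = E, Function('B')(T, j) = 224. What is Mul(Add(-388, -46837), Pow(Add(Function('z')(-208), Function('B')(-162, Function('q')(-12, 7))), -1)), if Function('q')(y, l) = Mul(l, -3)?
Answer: Rational(-47225, 16) ≈ -2951.6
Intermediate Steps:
Function('q')(y, l) = Mul(-3, l)
Mul(Add(-388, -46837), Pow(Add(Function('z')(-208), Function('B')(-162, Function('q')(-12, 7))), -1)) = Mul(Add(-388, -46837), Pow(Add(-208, 224), -1)) = Mul(-47225, Pow(16, -1)) = Mul(-47225, Rational(1, 16)) = Rational(-47225, 16)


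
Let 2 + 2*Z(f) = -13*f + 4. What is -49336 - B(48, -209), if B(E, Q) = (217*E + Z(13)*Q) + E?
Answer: -154503/2 ≈ -77252.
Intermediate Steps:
Z(f) = 1 - 13*f/2 (Z(f) = -1 + (-13*f + 4)/2 = -1 + (4 - 13*f)/2 = -1 + (2 - 13*f/2) = 1 - 13*f/2)
B(E, Q) = 218*E - 167*Q/2 (B(E, Q) = (217*E + (1 - 13/2*13)*Q) + E = (217*E + (1 - 169/2)*Q) + E = (217*E - 167*Q/2) + E = 218*E - 167*Q/2)
-49336 - B(48, -209) = -49336 - (218*48 - 167/2*(-209)) = -49336 - (10464 + 34903/2) = -49336 - 1*55831/2 = -49336 - 55831/2 = -154503/2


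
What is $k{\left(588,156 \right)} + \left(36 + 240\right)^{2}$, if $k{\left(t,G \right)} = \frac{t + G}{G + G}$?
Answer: $\frac{990319}{13} \approx 76178.0$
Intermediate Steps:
$k{\left(t,G \right)} = \frac{G + t}{2 G}$
$k{\left(588,156 \right)} + \left(36 + 240\right)^{2} = \frac{156 + 588}{2 \cdot 156} + \left(36 + 240\right)^{2} = \frac{1}{2} \cdot \frac{1}{156} \cdot 744 + 276^{2} = \frac{31}{13} + 76176 = \frac{990319}{13}$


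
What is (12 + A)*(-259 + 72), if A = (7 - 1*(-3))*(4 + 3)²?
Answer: -93874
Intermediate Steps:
A = 490 (A = (7 + 3)*7² = 10*49 = 490)
(12 + A)*(-259 + 72) = (12 + 490)*(-259 + 72) = 502*(-187) = -93874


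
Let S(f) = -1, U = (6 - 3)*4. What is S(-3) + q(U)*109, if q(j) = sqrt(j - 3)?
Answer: 326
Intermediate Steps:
U = 12 (U = 3*4 = 12)
q(j) = sqrt(-3 + j)
S(-3) + q(U)*109 = -1 + sqrt(-3 + 12)*109 = -1 + sqrt(9)*109 = -1 + 3*109 = -1 + 327 = 326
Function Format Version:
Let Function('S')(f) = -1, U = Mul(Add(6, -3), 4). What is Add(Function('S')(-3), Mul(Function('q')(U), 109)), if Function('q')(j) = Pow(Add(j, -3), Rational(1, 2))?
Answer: 326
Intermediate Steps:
U = 12 (U = Mul(3, 4) = 12)
Function('q')(j) = Pow(Add(-3, j), Rational(1, 2))
Add(Function('S')(-3), Mul(Function('q')(U), 109)) = Add(-1, Mul(Pow(Add(-3, 12), Rational(1, 2)), 109)) = Add(-1, Mul(Pow(9, Rational(1, 2)), 109)) = Add(-1, Mul(3, 109)) = Add(-1, 327) = 326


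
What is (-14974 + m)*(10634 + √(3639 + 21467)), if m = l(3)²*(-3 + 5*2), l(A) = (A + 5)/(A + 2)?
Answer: -3976073868/25 - 373902*√25106/25 ≈ -1.6141e+8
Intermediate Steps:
l(A) = (5 + A)/(2 + A)
m = 448/25 (m = ((5 + 3)/(2 + 3))²*(-3 + 5*2) = (8/5)²*(-3 + 10) = ((⅕)*8)²*7 = (8/5)²*7 = (64/25)*7 = 448/25 ≈ 17.920)
(-14974 + m)*(10634 + √(3639 + 21467)) = (-14974 + 448/25)*(10634 + √(3639 + 21467)) = -373902*(10634 + √25106)/25 = -3976073868/25 - 373902*√25106/25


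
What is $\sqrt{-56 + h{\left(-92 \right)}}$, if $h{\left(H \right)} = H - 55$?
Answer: $i \sqrt{203} \approx 14.248 i$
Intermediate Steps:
$h{\left(H \right)} = -55 + H$
$\sqrt{-56 + h{\left(-92 \right)}} = \sqrt{-56 - 147} = \sqrt{-203} = i \sqrt{203}$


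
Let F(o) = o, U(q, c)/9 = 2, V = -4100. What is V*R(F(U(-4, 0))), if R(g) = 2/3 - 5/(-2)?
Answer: -38950/3 ≈ -12983.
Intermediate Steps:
U(q, c) = 18 (U(q, c) = 9*2 = 18)
R(g) = 19/6 (R(g) = 2*(⅓) - 5*(-½) = ⅔ + 5/2 = 19/6)
V*R(F(U(-4, 0))) = -4100*19/6 = -38950/3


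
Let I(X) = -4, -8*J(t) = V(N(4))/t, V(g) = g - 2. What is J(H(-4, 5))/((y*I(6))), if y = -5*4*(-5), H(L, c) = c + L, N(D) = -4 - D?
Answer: -1/320 ≈ -0.0031250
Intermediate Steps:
V(g) = -2 + g
H(L, c) = L + c
y = 100 (y = -20*(-5) = 100)
J(t) = 5/(4*t) (J(t) = -(-2 + (-4 - 1*4))/(8*t) = -(-2 + (-4 - 4))/(8*t) = -(-2 - 8)/(8*t) = -(-5)/(4*t) = 5/(4*t))
J(H(-4, 5))/((y*I(6))) = (5/(4*(-4 + 5)))/((100*(-4))) = ((5/4)/1)/(-400) = ((5/4)*1)*(-1/400) = (5/4)*(-1/400) = -1/320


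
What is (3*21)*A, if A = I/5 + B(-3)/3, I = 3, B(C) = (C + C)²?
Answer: 3969/5 ≈ 793.80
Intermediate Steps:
B(C) = 4*C² (B(C) = (2*C)² = 4*C²)
A = 63/5 (A = 3/5 + (4*(-3)²)/3 = 3*(⅕) + (4*9)*(⅓) = ⅗ + 36*(⅓) = ⅗ + 12 = 63/5 ≈ 12.600)
(3*21)*A = (3*21)*(63/5) = 63*(63/5) = 3969/5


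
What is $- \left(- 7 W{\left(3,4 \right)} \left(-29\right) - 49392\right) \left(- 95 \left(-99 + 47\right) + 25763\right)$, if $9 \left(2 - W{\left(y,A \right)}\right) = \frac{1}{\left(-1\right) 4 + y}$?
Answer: $\frac{13529921713}{9} \approx 1.5033 \cdot 10^{9}$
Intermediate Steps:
$W{\left(y,A \right)} = 2 - \frac{1}{9 \left(-4 + y\right)}$ ($W{\left(y,A \right)} = 2 - \frac{1}{9 \left(\left(-1\right) 4 + y\right)} = 2 - \frac{1}{9 \left(-4 + y\right)}$)
$- \left(- 7 W{\left(3,4 \right)} \left(-29\right) - 49392\right) \left(- 95 \left(-99 + 47\right) + 25763\right) = - \left(- 7 \frac{-73 + 18 \cdot 3}{9 \left(-4 + 3\right)} \left(-29\right) - 49392\right) \left(- 95 \left(-99 + 47\right) + 25763\right) = - \left(- 7 \frac{-73 + 54}{9 \left(-1\right)} \left(-29\right) - 49392\right) \left(\left(-95\right) \left(-52\right) + 25763\right) = - \left(- 7 \cdot \frac{1}{9} \left(-1\right) \left(-19\right) \left(-29\right) - 49392\right) \left(4940 + 25763\right) = - \left(\left(-7\right) \frac{19}{9} \left(-29\right) - 49392\right) 30703 = - \left(\left(- \frac{133}{9}\right) \left(-29\right) - 49392\right) 30703 = - \left(\frac{3857}{9} - 49392\right) 30703 = - \frac{\left(-440671\right) 30703}{9} = \left(-1\right) \left(- \frac{13529921713}{9}\right) = \frac{13529921713}{9}$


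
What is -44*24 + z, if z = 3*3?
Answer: -1047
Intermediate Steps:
z = 9
-44*24 + z = -44*24 + 9 = -1056 + 9 = -1047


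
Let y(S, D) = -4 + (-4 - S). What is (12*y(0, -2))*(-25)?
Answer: 2400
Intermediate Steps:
y(S, D) = -8 - S
(12*y(0, -2))*(-25) = (12*(-8 - 1*0))*(-25) = (12*(-8 + 0))*(-25) = (12*(-8))*(-25) = -96*(-25) = 2400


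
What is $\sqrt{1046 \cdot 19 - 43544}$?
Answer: $3 i \sqrt{2630} \approx 153.85 i$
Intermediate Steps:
$\sqrt{1046 \cdot 19 - 43544} = \sqrt{19874 - 43544} = \sqrt{-23670} = 3 i \sqrt{2630}$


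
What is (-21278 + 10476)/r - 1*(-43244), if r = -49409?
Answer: 2136653598/49409 ≈ 43244.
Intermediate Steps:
(-21278 + 10476)/r - 1*(-43244) = (-21278 + 10476)/(-49409) - 1*(-43244) = -10802*(-1/49409) + 43244 = 10802/49409 + 43244 = 2136653598/49409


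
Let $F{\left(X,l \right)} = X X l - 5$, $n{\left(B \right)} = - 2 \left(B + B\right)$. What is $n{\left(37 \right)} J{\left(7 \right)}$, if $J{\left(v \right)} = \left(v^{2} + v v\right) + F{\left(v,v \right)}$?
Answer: $-64528$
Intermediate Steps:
$n{\left(B \right)} = - 4 B$ ($n{\left(B \right)} = - 2 \cdot 2 B = - 4 B$)
$F{\left(X,l \right)} = -5 + l X^{2}$ ($F{\left(X,l \right)} = X^{2} l - 5 = l X^{2} - 5 = -5 + l X^{2}$)
$J{\left(v \right)} = -5 + v^{3} + 2 v^{2}$ ($J{\left(v \right)} = \left(v^{2} + v v\right) + \left(-5 + v v^{2}\right) = \left(v^{2} + v^{2}\right) + \left(-5 + v^{3}\right) = 2 v^{2} + \left(-5 + v^{3}\right) = -5 + v^{3} + 2 v^{2}$)
$n{\left(37 \right)} J{\left(7 \right)} = \left(-4\right) 37 \left(-5 + 7^{3} + 2 \cdot 7^{2}\right) = - 148 \left(-5 + 343 + 2 \cdot 49\right) = - 148 \left(-5 + 343 + 98\right) = \left(-148\right) 436 = -64528$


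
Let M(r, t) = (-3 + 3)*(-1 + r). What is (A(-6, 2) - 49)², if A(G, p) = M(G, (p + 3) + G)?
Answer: 2401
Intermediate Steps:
M(r, t) = 0 (M(r, t) = 0*(-1 + r) = 0)
A(G, p) = 0
(A(-6, 2) - 49)² = (0 - 49)² = (-49)² = 2401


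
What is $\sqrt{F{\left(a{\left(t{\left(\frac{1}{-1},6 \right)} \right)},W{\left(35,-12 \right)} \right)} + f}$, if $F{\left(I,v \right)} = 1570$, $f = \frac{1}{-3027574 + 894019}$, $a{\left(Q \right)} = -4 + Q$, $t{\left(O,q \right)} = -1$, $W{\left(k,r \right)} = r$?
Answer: $\frac{\sqrt{7146729390565695}}{2133555} \approx 39.623$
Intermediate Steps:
$f = - \frac{1}{2133555}$ ($f = \frac{1}{-2133555} = - \frac{1}{2133555} \approx -4.687 \cdot 10^{-7}$)
$\sqrt{F{\left(a{\left(t{\left(\frac{1}{-1},6 \right)} \right)},W{\left(35,-12 \right)} \right)} + f} = \sqrt{1570 - \frac{1}{2133555}} = \sqrt{\frac{3349681349}{2133555}} = \frac{\sqrt{7146729390565695}}{2133555}$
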